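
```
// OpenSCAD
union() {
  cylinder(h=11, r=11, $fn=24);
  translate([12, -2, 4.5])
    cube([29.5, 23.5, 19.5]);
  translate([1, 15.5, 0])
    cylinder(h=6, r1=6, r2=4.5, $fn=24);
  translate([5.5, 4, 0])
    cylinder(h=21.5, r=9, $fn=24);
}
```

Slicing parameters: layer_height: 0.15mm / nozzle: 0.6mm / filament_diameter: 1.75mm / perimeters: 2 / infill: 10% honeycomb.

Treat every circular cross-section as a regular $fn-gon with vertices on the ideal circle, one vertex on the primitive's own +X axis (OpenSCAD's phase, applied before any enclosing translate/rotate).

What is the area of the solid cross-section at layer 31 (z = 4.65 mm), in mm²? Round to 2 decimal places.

1192.16 mm²

At z = 4.65 mm: the r=11 cylinder gives a regular 24-gon of circumradius 11 (constant along its height) (area = (24/2)·11.000²·sin(360°/24) = 375.81 mm²); the cube at (12, -2) (footprint 29.5×23.5) is included at this height (area 693.25 mm²); the cone at (1, 15.5): at t=0.775 of its height the radius interpolates to r₁+(r₂−r₁)t = 4.838, giving a regular 24-gon of that circumradius (area = (24/2)·4.838²·sin(360°/24) = 72.68 mm²); the r=9 cylinder at (5.5, 4) gives a regular 24-gon of circumradius 9 (constant along its height) (area = (24/2)·9.000²·sin(360°/24) = 251.57 mm²); Taking the union: the regions partially overlap — summed areas 1393.31 mm² minus the doubly-counted overlap 201.15 mm² gives 1192.16 mm² — area = 1192.16 mm². Overall, the cross-section is a single solid region. Net area = 1192.16 mm².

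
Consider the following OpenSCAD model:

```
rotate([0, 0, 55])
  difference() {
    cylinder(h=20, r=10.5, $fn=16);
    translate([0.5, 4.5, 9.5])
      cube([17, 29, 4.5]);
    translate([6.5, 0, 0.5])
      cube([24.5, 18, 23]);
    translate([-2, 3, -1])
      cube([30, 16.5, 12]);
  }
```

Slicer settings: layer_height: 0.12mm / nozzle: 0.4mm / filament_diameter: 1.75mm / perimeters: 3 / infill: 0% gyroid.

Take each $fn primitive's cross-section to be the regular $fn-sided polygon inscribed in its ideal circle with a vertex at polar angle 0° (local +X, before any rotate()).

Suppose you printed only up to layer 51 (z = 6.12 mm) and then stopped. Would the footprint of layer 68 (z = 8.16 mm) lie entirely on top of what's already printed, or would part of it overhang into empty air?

entirely on top

Compare the two slices. At z = 6.12: the cylinder: section is a regular 16-gon, circumradius r=10.5 (area = (16/2)·10.500²·sin(360°/16) = 337.53 mm²); the cube at (0.5, 4.5) does not reach this height (z outside [9.5, 14]); the cube at (6.5, 0) (footprint 24.5×18) is included at this height (area 441.00 mm²); the 30×16.5 cube at (-2, 3) contributes its full rectangle (area 495.00 mm²); After the difference (first − rest): starting from the r=10.5 cylinder (337.53 mm²), the 24.5×18 cube at (6.5, 0) partially overlaps it — only the 21.78 mm² overlap (of its 441.00 mm²) is removed, clipping the outline; the 30×16.5 cube at (-2, 3) partially overlaps it — only the 57.70 mm² overlap (of its 495.00 mm²) is removed, clipping the outline — area = 258.04 mm²; (rotated 55° about Z; rotation is an isometry so areas/perimeters/island counts are preserved). At z = 8.16: the r=10.5 cylinder gives a regular 16-gon of circumradius 10.5 (constant along its height) (area = (16/2)·10.500²·sin(360°/16) = 337.53 mm²); the cube at (0.5, 4.5) is absent (z outside [9.5, 14]); the 24.5×18 cube at (6.5, 0) contributes its full rectangle (area 441.00 mm²); the cube at (-2, 3) is present — its section is the full 30×16.5 rectangle (area 495.00 mm²); After the difference (first − rest): starting from the r=10.5 cylinder (337.53 mm²), the 24.5×18 cube at (6.5, 0) partially overlaps it — only the 21.78 mm² overlap (of its 441.00 mm²) is removed, clipping the outline; the 30×16.5 cube at (-2, 3) partially overlaps it — only the 57.70 mm² overlap (of its 495.00 mm²) is removed, clipping the outline — area = 258.04 mm²; (whole slice rotated 55° about Z — lengths, areas and connectivity unchanged). Checking containment: the cross-section at z = 8.16 is a subset of the cross-section at z = 6.12.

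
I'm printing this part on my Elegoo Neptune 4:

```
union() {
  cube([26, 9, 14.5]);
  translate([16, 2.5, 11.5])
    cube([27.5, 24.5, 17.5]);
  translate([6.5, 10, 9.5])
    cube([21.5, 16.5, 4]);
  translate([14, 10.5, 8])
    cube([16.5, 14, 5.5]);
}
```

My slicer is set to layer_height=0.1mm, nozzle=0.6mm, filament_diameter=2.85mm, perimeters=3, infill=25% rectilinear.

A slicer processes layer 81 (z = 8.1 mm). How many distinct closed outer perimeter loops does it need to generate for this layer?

At z = 8.1 mm: the cube (footprint 26×9) is included at this height; the cube at (16, 2.5) does not reach this height (z outside [11.5, 29]); the cube at (6.5, 10) is absent (z outside [9.5, 13.5]); the cube at (14, 10.5) is present — its section is the full 16.5×14 rectangle; Combining (union): the 2 present regions are separate (no shared area or edge), so areas and boundary lengths simply add and each stays a separate island — 2 connected regions. The result has 2 disconnected regions.

2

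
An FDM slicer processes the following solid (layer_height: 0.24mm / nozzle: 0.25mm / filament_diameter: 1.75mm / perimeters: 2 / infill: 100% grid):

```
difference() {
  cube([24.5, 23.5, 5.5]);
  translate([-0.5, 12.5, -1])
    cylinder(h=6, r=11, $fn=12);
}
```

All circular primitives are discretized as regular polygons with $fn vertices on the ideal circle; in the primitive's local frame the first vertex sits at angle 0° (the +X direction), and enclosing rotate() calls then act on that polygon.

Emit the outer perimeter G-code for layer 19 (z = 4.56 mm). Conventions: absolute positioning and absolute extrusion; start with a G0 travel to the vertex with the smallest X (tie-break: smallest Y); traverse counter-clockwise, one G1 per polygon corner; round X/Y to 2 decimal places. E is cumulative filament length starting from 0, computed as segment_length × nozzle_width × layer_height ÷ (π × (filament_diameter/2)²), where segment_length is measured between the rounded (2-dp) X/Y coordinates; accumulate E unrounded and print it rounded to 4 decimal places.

At z = 4.56 mm: the cube is present — its section is the full 24.5×23.5 rectangle; the cylinder at (-0.5, 12.5): section is a regular 12-gon, circumradius r=11; After the difference (first − rest): starting from the 24.5×23.5 cube, the r=11 cylinder at (-0.5, 12.5) partially overlaps it — only the 170.57 mm² overlap (of its 363.00 mm²) is removed, clipping the outline — 1 connected region. The outline is a single polygon with 11 vertices. Extrusion per mm of travel: 0.25 × 0.24 / (π × 0.875²) = 0.024945. Accumulating E over each segment gives final E = 2.6790.

G0 X0.00 Y0.00 Z4.56
G1 X24.50 Y0.00 E0.6112
G1 X24.50 Y23.50 E1.1974
G1 X0.00 Y23.50 E1.8085
G1 X0.00 Y23.37 E1.8118
G1 X5.00 Y22.03 E1.9409
G1 X9.03 Y18.00 E2.0831
G1 X10.50 Y12.50 E2.2251
G1 X9.03 Y7.00 E2.3671
G1 X5.00 Y2.97 E2.5093
G1 X0.00 Y1.63 E2.6384
G1 X0.00 Y0.00 E2.6790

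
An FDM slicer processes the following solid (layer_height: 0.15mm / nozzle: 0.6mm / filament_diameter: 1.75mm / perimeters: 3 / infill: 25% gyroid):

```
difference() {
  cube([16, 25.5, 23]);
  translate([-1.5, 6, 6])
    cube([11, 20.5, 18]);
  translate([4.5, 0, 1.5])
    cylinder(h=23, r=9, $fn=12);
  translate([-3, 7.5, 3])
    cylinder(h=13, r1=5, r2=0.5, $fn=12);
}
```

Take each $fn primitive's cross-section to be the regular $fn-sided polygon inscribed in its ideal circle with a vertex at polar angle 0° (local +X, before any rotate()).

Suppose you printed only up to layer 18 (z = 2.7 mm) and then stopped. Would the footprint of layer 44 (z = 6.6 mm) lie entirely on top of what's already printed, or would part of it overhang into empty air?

entirely on top

Compare the two slices. At z = 2.7: the cube (footprint 16×25.5) is included at this height (area 408.00 mm²); the cube at (-1.5, 6) is absent (z outside [6, 24]); the cylinder at (4.5, 0): section is a regular 12-gon, circumradius r=9 (area = (12/2)·9.000²·sin(360°/12) = 243.00 mm²); the cone at (-3, 7.5) is absent (z outside [3, 16]); Subtracting the remaining from the first: starting from the 16×25.5 cube (408.00 mm²), the r=9 cylinder at (4.5, 0) partially overlaps it — only the 98.54 mm² overlap (of its 243.00 mm²) is removed, clipping the outline — area = 309.46 mm². At z = 6.6: the 16×25.5 cube contributes its full rectangle (area 408.00 mm²); the 11×20.5 cube at (-1.5, 6) contributes its full rectangle (area 225.50 mm²); the cylinder at (4.5, 0): section is a regular 12-gon, circumradius r=9 (area = (12/2)·9.000²·sin(360°/12) = 243.00 mm²); the cone at (-3, 7.5) (r1=5→r2=0.5) has section circumradius 3.754 here — a regular 12-gon (area = (12/2)·3.754²·sin(360°/12) = 42.27 mm²); Taking the first minus the rest: starting from the 16×25.5 cube (408.00 mm²), the 11×20.5 cube at (-1.5, 6) partially overlaps it — only the 185.25 mm² overlap (of its 225.50 mm²) is removed, clipping the outline; the r=9 cylinder at (4.5, 0) partially overlaps it — only the 76.19 mm² overlap (of its 243.00 mm²) is removed, clipping the outline; the cone at (-3, 7.5) misses the remaining region (no effect) — area = 146.56 mm². Checking containment: the cross-section at z = 6.6 is a subset of the cross-section at z = 2.7.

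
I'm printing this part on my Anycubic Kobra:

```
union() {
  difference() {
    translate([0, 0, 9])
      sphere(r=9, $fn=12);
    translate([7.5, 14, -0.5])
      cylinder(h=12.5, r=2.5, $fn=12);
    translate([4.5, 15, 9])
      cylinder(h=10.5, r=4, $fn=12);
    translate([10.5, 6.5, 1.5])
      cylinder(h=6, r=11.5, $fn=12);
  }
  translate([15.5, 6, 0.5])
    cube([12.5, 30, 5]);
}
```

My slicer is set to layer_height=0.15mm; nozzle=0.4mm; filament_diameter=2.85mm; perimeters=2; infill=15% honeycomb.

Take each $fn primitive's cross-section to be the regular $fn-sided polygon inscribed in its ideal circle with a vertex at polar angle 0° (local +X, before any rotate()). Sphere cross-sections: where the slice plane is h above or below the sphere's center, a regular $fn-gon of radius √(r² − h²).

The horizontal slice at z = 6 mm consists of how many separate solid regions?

At z = 6 mm: the sphere: section is a regular 12-gon, circumradius = √(r²−h²) = √(9²−3²) = 8.485; the cylinder at (7.5, 14): section is a regular 12-gon, circumradius r=2.5; the cylinder at (4.5, 15) does not reach this height (z outside [9, 19.5]); the cylinder at (10.5, 6.5): section is a regular 12-gon, circumradius r=11.5; After the difference (first − rest): starting from the r=9 sphere, the r=2.5 cylinder at (7.5, 14) misses the remaining region (no effect); the r=11.5 cylinder at (10.5, 6.5) partially overlaps it — only the 74.35 mm² overlap (of its 396.75 mm²) is removed, clipping the outline — 1 connected region; the cube at (15.5, 6) is absent (z outside [0.5, 5.5]); Merging all regions: only the result so far is present, so the union is just that shape — 1 connected region. The result has 1 disconnected region.

1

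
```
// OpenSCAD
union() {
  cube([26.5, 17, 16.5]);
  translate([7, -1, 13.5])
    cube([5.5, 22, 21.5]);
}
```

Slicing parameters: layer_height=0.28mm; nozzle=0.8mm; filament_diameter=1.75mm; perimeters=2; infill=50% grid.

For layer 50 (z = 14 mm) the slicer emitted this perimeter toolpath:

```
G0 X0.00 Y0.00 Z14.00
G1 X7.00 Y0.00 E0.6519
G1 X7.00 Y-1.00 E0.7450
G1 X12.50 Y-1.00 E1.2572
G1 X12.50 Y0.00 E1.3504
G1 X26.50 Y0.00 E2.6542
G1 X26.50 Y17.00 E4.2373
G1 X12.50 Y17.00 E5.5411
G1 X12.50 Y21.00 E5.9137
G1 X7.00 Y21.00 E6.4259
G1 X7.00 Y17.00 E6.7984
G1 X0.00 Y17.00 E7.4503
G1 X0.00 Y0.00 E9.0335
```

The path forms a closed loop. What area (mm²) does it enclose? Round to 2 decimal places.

Apply the shoelace formula to the sequence of (X, Y) vertices; enclosed area = 478.00 mm².

478.00 mm²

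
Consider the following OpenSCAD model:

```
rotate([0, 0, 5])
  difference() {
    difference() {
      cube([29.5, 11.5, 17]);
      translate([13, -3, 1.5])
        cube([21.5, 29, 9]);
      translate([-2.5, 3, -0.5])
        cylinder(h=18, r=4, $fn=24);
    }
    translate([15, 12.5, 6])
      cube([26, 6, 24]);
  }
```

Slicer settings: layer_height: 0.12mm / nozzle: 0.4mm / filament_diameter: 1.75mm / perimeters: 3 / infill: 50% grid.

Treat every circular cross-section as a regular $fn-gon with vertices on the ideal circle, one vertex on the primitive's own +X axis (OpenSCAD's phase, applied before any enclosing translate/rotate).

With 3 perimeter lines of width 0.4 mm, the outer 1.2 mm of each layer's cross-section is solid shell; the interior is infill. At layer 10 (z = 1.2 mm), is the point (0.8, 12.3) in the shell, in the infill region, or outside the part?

At z = 1.2 mm: the cube (footprint 29.5×11.5) is included at this height; the cube at (13, -3) is absent (z outside [1.5, 10.5]); the r=4 cylinder at (-2.5, 3) contributes a regular 24-gon of circumradius 4; Taking the first minus the rest: starting from the 29.5×11.5 cube, the r=4 cylinder at (-2.5, 3) partially overlaps it — only the 6.36 mm² overlap (of its 49.69 mm²) is removed, clipping the outline — 1 connected region; the cube at (15, 12.5) is absent (z outside [6, 30]); Subtracting the remaining from the first: none of the subtracted shapes is present at this height, so the result so far is unchanged — 1 connected region; (rotated 5° about Z; rotation is an isometry so areas/perimeters/island counts are preserved). Overall, the cross-section is a single solid region. Undo the 5° rotation: the query point maps to (1.869, 12.183) in the un-rotated model frame. The nearest boundary edge runs (0.00, 11.50)→(29.50, 11.50); distance from the point to it = 0.68 mm. The point is not inside any of the regions above, so it lies outside the cross-section (0.68 mm from the nearest boundary).

outside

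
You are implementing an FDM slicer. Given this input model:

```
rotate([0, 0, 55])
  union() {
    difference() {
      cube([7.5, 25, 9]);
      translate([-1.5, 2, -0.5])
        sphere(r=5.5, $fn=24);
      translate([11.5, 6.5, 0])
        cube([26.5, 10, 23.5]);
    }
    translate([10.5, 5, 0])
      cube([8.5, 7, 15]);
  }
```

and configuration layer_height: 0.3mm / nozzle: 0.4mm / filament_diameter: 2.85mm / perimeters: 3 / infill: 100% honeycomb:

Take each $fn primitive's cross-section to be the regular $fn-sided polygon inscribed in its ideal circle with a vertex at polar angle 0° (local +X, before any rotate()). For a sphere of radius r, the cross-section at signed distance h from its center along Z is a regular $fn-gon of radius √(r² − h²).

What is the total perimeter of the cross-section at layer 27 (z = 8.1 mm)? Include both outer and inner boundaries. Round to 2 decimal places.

At z = 8.1 mm: the cube (footprint 7.5×25) is included at this height (perimeter 65.00 mm); the sphere at (-1.5, 2) is not intersected at this z (|z−center|=8.600 > r=5.5); the 26.5×10 cube at (11.5, 6.5) contributes its full rectangle (perimeter 73.00 mm); After the difference (first − rest): starting from the 7.5×25 cube, the 26.5×10 cube at (11.5, 6.5) misses the remaining region (no effect) — boundary = 65.00 mm; the cube at (10.5, 5) (footprint 8.5×7) is included at this height (perimeter 31.00 mm); Merging all regions: the 2 present regions are separate (no shared area or edge), so areas and boundary lengths simply add and each stays a separate island — boundary = 96.00 mm; (rotated 55° about Z; rotation is an isometry so areas/perimeters/island counts are preserved). Overall, the cross-section has 2 separate islands. Total boundary length (outer) = 96.00 mm.

96.00 mm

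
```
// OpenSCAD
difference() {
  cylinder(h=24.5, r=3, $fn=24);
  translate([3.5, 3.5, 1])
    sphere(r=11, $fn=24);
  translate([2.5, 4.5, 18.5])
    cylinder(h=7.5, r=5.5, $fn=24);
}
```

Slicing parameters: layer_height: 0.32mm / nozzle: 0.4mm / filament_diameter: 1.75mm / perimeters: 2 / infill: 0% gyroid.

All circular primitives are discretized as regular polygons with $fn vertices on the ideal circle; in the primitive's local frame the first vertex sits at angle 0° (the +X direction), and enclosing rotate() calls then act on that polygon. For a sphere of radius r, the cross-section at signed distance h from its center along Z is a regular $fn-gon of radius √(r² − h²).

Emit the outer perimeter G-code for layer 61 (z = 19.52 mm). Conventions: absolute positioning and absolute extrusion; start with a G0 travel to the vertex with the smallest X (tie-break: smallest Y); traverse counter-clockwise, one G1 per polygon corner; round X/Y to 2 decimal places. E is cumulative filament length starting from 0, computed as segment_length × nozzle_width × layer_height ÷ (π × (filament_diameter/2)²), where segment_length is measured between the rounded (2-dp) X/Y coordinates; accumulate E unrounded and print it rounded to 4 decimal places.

G0 X-3.00 Y0.00 Z19.52
G1 X-2.90 Y-0.78 E0.0418
G1 X-2.60 Y-1.50 E0.0834
G1 X-2.12 Y-2.12 E0.1251
G1 X-1.50 Y-2.60 E0.1668
G1 X-0.78 Y-2.90 E0.2083
G1 X0.00 Y-3.00 E0.2502
G1 X0.78 Y-2.90 E0.2920
G1 X1.50 Y-2.60 E0.3335
G1 X2.12 Y-2.12 E0.3753
G1 X2.60 Y-1.50 E0.4170
G1 X2.82 Y-0.96 E0.4480
G1 X2.50 Y-1.00 E0.4652
G1 X1.08 Y-0.81 E0.5414
G1 X-0.25 Y-0.26 E0.6180
G1 X-1.39 Y0.61 E0.6943
G1 X-2.26 Y1.75 E0.7706
G1 X-2.31 Y1.87 E0.7775
G1 X-2.60 Y1.50 E0.8026
G1 X-2.90 Y0.78 E0.8441
G1 X-3.00 Y0.00 E0.8859

At z = 19.52 mm: the r=3 cylinder contributes a regular 24-gon of circumradius 3; the sphere at (3.5, 3.5) is not intersected at this z (|z−center|=18.520 > r=11); the r=5.5 cylinder at (2.5, 4.5) contributes a regular 24-gon of circumradius 5.5; After the difference (first − rest): starting from the r=3 cylinder, the r=5.5 cylinder at (2.5, 4.5) partially overlaps it — only the 14.22 mm² overlap (of its 93.95 mm²) is removed, clipping the outline — 1 connected region. The outline is a single polygon with 20 vertices. Extrusion per mm of travel: 0.4 × 0.32 / (π × 0.875²) = 0.053216. Accumulating E over each segment gives final E = 0.8859.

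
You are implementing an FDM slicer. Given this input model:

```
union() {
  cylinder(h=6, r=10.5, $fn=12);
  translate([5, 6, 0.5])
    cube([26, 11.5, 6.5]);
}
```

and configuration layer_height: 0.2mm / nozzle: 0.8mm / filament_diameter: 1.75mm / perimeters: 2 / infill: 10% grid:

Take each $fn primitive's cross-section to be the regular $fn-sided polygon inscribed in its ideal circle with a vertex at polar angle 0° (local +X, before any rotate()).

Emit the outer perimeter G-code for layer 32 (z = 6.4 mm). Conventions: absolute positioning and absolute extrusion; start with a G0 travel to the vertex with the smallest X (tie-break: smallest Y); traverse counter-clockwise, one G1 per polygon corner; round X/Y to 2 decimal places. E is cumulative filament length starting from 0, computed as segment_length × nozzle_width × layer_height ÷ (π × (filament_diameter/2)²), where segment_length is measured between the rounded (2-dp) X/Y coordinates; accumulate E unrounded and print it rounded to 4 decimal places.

G0 X5.00 Y6.00 Z6.40
G1 X31.00 Y6.00 E1.7295
G1 X31.00 Y17.50 E2.4945
G1 X5.00 Y17.50 E4.2240
G1 X5.00 Y6.00 E4.9890

At z = 6.4 mm: the cylinder is absent (z outside [0, 6]); the 26×11.5 cube at (5, 6) contributes its full rectangle; Combining (union): only the 26×11.5 cube at (5, 6) is present, so the union is just that shape — 1 connected region. The outline is a single polygon with 4 vertices. Extrusion per mm of travel: 0.8 × 0.2 / (π × 0.875²) = 0.066520. Accumulating E over each segment gives final E = 4.9890.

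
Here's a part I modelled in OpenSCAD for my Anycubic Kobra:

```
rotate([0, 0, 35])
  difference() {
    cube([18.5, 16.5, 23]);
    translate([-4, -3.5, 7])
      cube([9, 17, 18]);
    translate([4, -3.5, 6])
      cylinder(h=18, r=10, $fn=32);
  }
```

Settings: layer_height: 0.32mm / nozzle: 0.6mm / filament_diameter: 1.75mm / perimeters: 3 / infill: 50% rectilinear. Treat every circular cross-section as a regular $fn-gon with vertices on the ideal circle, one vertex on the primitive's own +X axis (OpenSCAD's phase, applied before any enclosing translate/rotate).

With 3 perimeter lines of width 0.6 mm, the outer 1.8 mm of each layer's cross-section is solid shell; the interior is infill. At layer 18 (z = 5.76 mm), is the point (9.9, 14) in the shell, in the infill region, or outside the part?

At z = 5.76 mm: the 18.5×16.5 cube contributes its full rectangle; the cube at (-4, -3.5) does not reach this height (z outside [7, 25]); the cylinder at (4, -3.5) is absent (z outside [6, 24]); Taking the first minus the rest: none of the subtracted shapes is present at this height, so the 18.5×16.5 cube is unchanged — 1 connected region; (rotated 35° about Z; rotation is an isometry so areas/perimeters/island counts are preserved). Overall, the cross-section is a single solid region. Undo the 35° rotation: the query point maps to (16.140, 5.790) in the un-rotated model frame. The nearest boundary edge runs (18.50, 0.00)→(18.50, 16.50); distance from the point to it = 2.36 mm. The point is inside the cross-section and 2.36 mm from the nearest boundary — more than the 1.8 mm shell width (3 × 0.6), so it's in the infill interior.

infill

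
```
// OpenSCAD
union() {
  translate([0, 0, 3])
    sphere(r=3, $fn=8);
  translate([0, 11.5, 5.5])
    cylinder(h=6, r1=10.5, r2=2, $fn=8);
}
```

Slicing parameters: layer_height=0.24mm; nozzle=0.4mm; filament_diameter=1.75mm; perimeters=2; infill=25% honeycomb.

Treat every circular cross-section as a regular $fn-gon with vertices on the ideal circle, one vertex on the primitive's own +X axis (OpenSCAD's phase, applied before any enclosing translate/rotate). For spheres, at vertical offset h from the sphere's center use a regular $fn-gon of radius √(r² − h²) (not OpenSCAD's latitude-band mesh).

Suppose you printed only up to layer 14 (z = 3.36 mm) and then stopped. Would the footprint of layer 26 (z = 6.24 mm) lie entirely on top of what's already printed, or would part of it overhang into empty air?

Compare the two slices. At z = 3.36: the sphere: section is a regular 8-gon, circumradius = √(r²−h²) = √(3²−0.36²) = 2.978 (area = (8/2)·2.978²·sin(360°/8) = 25.09 mm²); the cone at (0, 11.5) is not intersected at this z (z outside [5.5, 11.5]); Combining (union): only the r=3 sphere is present, so the union is just that shape — area = 25.09 mm². At z = 6.24: the sphere does not reach this height (|z−center|=3.240 > r=3); the cone at (0, 11.5) (r1=10.5→r2=2) has section circumradius 9.452 here — a regular 8-gon (area = (8/2)·9.452²·sin(360°/8) = 252.67 mm²); Taking the union: only the cone at (0, 11.5) is present, so the union is just that shape — area = 252.67 mm². Checking containment: at z = 6.24 the cross-section extends beyond the z = 3.36 cross-section by about 251.63 mm².

part overhangs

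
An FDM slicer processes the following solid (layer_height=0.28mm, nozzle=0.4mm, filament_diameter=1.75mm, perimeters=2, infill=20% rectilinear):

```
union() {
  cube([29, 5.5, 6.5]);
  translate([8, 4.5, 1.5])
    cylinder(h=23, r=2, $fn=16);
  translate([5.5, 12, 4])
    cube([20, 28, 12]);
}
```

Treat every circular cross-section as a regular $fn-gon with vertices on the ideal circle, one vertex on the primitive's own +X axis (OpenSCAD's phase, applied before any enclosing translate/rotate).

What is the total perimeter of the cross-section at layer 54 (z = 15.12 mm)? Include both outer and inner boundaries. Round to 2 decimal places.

108.49 mm

At z = 15.12 mm: the cube does not reach this height (z outside [0, 6.5]); the cylinder at (8, 4.5): section is a regular 16-gon, circumradius r=2 (perimeter = 2·16·2.000·sin(180°/16) = 12.49 mm); the cube at (5.5, 12) (footprint 20×28) is included at this height (perimeter 96.00 mm); Merging all regions: the 2 present regions are separate (no shared area or edge), so areas and boundary lengths simply add and each stays a separate island — boundary = 108.49 mm. Overall, the cross-section has 2 separate islands. Total boundary length (outer) = 108.49 mm.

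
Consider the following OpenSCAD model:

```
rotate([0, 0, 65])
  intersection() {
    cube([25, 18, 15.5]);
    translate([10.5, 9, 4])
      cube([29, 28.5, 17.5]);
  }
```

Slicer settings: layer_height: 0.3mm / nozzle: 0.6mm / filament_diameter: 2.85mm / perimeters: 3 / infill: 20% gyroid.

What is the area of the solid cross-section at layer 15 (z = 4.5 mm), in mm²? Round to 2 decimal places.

At z = 4.5 mm: the cube (footprint 25×18) is included at this height (area 450.00 mm²); the 29×28.5 cube at (10.5, 9) contributes its full rectangle (area 826.50 mm²); Keeping only the common overlap: the 29×28.5 cube at (10.5, 9) partially overlaps the 25×18 cube; clipping to the common part keeps 130.50 mm² — area = 130.50 mm²; (rotated 65° about Z; rotation is an isometry so areas/perimeters/island counts are preserved). Overall, the cross-section is a single solid region. Net area = 130.50 mm².

130.50 mm²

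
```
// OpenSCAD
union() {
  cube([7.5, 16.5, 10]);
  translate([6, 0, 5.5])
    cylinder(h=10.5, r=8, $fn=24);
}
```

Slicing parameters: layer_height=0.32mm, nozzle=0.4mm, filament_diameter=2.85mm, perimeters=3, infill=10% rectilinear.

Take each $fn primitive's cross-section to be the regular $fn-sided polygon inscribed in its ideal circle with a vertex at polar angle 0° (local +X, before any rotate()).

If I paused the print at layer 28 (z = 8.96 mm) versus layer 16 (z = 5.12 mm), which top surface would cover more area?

layer 28 (z = 8.96 mm)

Layer 28 (z = 8.96): the cube is present — its section is the full 7.5×16.5 rectangle (area 123.75 mm²); the cylinder at (6, 0): section is a regular 24-gon, circumradius r=8 (area = (24/2)·8.000²·sin(360°/24) = 198.77 mm²); Merging all regions: the regions partially overlap — summed areas 322.52 mm² minus the doubly-counted overlap 54.56 mm² gives 267.96 mm² — area = 267.96 mm². So its area = 267.96 mm². Layer 16 (z = 5.12): the cube is present — its section is the full 7.5×16.5 rectangle (area 123.75 mm²); the cylinder at (6, 0) is absent (z outside [5.5, 16]); Combining (union): only the 7.5×16.5 cube is present, so the union is just that shape — area = 123.75 mm². So its area = 123.75 mm². Layer 28 is larger (267.96 vs 123.75 mm²).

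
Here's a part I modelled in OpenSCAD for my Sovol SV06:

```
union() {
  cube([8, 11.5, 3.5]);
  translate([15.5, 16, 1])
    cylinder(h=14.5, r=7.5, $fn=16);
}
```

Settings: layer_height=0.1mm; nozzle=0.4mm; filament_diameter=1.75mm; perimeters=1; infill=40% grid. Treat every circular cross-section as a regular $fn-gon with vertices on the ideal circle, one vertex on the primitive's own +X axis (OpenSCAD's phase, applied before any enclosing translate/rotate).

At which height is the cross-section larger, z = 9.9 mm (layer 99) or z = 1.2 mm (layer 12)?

layer 12 (z = 1.2 mm)

Layer 99 (z = 9.9): the cube does not reach this height (z outside [0, 3.5]); the cylinder at (15.5, 16): section is a regular 16-gon, circumradius r=7.5 (area = (16/2)·7.500²·sin(360°/16) = 172.21 mm²); Combining (union): only the r=7.5 cylinder at (15.5, 16) is present, so the union is just that shape — area = 172.21 mm². So its area = 172.21 mm². Layer 12 (z = 1.2): the cube is present — its section is the full 8×11.5 rectangle (area 92.00 mm²); the r=7.5 cylinder at (15.5, 16) gives a regular 16-gon of circumradius 7.5 (constant along its height) (area = (16/2)·7.500²·sin(360°/16) = 172.21 mm²); Combining (union): the 2 present regions are separate (no shared area or edge), so areas and boundary lengths simply add and each stays a separate island — area = 264.21 mm². So its area = 264.21 mm². Layer 12 is larger (264.21 vs 172.21 mm²).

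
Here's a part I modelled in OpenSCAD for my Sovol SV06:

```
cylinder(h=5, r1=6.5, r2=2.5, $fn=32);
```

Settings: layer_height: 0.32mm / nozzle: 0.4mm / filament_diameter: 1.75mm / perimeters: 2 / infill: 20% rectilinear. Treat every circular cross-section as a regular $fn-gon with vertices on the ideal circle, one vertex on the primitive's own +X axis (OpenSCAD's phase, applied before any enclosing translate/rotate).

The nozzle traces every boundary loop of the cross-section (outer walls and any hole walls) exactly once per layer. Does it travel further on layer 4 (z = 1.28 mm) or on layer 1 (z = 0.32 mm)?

Layer 4 (z = 1.28): the cone (r1=6.5→r2=2.5) has section circumradius 5.476 here — a regular 32-gon (perimeter = 2·32·5.476·sin(180°/32) = 34.35 mm). So its perimeter = 34.35 mm. Layer 1 (z = 0.32): the cone (r1=6.5→r2=2.5) has section circumradius 6.244 here — a regular 32-gon (perimeter = 2·32·6.244·sin(180°/32) = 39.17 mm). So its perimeter = 39.17 mm. Layer 1 is larger (39.17 vs 34.35 mm).

layer 1 (z = 0.32 mm)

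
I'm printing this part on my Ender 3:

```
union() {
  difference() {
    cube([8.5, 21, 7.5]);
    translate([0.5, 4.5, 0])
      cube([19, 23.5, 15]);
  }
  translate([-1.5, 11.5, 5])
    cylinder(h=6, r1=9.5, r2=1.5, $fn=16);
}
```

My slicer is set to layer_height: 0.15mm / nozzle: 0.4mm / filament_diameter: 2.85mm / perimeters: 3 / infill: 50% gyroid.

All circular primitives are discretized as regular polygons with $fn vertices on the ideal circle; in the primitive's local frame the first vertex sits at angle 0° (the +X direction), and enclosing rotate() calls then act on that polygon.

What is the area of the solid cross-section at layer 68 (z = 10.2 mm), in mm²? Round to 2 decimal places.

20.17 mm²

At z = 10.2 mm: the cube is absent (z outside [0, 7.5]); the 19×23.5 cube at (0.5, 4.5) contributes its full rectangle (area 446.50 mm²); After the difference (first − rest): the first operand is absent here, so nothing remains; the cone at (-1.5, 11.5): at t=0.867 of its height the radius interpolates to r₁+(r₂−r₁)t = 2.567, giving a regular 16-gon of that circumradius (area = (16/2)·2.567²·sin(360°/16) = 20.17 mm²); Taking the union: only the cone at (-1.5, 11.5) is present, so the union is just that shape — area = 20.17 mm². Overall, the cross-section is a single solid region. Net area = 20.17 mm².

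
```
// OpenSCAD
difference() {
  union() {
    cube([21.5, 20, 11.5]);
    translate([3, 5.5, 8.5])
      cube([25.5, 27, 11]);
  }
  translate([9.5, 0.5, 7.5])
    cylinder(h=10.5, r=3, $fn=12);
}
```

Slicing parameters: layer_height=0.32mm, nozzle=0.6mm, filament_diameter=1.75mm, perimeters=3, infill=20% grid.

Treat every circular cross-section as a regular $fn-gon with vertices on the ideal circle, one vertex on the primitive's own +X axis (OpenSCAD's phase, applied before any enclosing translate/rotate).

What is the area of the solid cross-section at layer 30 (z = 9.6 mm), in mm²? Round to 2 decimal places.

833.82 mm²

At z = 9.6 mm: the cube (footprint 21.5×20) is included at this height (area 430.00 mm²); the 25.5×27 cube at (3, 5.5) contributes its full rectangle (area 688.50 mm²); Combining (union): the regions partially overlap — summed areas 1118.50 mm² minus the doubly-counted overlap 268.25 mm² gives 850.25 mm² — area = 850.25 mm²; the cylinder at (9.5, 0.5): section is a regular 12-gon, circumradius r=3 (area = (12/2)·3.000²·sin(360°/12) = 27.00 mm²); Subtracting the remaining from the first: starting from the result so far (850.25 mm²), the r=3 cylinder at (9.5, 0.5) partially overlaps it — only the 16.43 mm² overlap (of its 27.00 mm²) is removed, clipping the outline — area = 833.82 mm². Overall, the cross-section is a single solid region. Net area = 833.82 mm².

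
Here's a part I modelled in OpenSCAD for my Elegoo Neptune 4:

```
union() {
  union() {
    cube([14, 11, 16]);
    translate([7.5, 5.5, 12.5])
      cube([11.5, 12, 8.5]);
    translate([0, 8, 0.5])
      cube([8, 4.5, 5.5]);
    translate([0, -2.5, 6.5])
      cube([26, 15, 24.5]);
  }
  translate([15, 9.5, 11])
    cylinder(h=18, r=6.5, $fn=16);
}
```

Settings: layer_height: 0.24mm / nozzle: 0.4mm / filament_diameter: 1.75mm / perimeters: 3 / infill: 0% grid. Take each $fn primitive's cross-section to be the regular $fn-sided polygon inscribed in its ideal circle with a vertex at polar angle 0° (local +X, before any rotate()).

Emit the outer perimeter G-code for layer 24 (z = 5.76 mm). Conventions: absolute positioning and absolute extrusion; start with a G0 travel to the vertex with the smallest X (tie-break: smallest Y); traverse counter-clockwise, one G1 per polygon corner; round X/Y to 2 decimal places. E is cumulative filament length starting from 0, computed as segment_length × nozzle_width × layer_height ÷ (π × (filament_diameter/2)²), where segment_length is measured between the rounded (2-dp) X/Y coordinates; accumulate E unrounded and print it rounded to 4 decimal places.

G0 X0.00 Y0.00 Z5.76
G1 X14.00 Y0.00 E0.5588
G1 X14.00 Y11.00 E0.9978
G1 X8.00 Y11.00 E1.2373
G1 X8.00 Y12.50 E1.2971
G1 X0.00 Y12.50 E1.6164
G1 X0.00 Y0.00 E2.1153

At z = 5.76 mm: the cube is present — its section is the full 14×11 rectangle; the cube at (7.5, 5.5) is not intersected at this z (z outside [12.5, 21]); the 8×4.5 cube at (0, 8) contributes its full rectangle; the cube at (0, -2.5) is absent (z outside [6.5, 31]); Taking the union: the regions partially overlap (shared area 24.00 mm²), so overlapping operands fuse into one piece — 1 connected region; the cylinder at (15, 9.5) does not reach this height (z outside [11, 29]); Taking the union: only that combined region is present, so the union is just that shape — 1 connected region. The outline is a single polygon with 6 vertices. Extrusion per mm of travel: 0.4 × 0.24 / (π × 0.875²) = 0.039912. Accumulating E over each segment gives final E = 2.1153.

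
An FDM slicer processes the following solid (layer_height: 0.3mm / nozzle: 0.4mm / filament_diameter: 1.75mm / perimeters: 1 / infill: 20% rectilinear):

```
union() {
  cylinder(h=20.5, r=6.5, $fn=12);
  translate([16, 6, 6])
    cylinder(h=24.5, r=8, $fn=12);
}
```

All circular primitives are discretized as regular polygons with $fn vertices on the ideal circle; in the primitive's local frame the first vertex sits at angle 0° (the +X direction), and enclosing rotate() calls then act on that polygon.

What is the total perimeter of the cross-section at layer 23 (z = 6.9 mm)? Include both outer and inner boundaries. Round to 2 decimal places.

At z = 6.9 mm: the r=6.5 cylinder contributes a regular 12-gon of circumradius 6.5 (perimeter = 2·12·6.500·sin(180°/12) = 40.38 mm); the cylinder at (16, 6): section is a regular 12-gon, circumradius r=8 (perimeter = 2·12·8.000·sin(180°/12) = 49.69 mm); Merging all regions: the 2 present regions are separate (no shared area or edge), so areas and boundary lengths simply add and each stays a separate island — boundary = 90.07 mm. Overall, the cross-section has 2 separate islands. Total boundary length (outer) = 90.07 mm.

90.07 mm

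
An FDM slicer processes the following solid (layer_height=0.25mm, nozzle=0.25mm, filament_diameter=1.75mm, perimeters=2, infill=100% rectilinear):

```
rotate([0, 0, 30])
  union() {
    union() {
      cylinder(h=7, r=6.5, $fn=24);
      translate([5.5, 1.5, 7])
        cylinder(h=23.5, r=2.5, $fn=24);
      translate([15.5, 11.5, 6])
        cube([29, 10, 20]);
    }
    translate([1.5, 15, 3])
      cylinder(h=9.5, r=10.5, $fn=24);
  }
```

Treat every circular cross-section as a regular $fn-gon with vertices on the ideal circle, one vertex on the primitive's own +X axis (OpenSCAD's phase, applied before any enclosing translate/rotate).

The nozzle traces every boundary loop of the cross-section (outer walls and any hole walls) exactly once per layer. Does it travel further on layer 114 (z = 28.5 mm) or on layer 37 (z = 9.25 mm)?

Layer 114 (z = 28.5): the cylinder does not reach this height (z outside [0, 7]); the cylinder at (5.5, 1.5): section is a regular 24-gon, circumradius r=2.5 (perimeter = 2·24·2.500·sin(180°/24) = 15.66 mm); the cube at (15.5, 11.5) is not intersected at this z (z outside [6, 26]); Combining (union): only the r=2.5 cylinder at (5.5, 1.5) is present, so the union is just that shape — boundary = 15.66 mm; the cylinder at (1.5, 15) is absent (z outside [3, 12.5]); Merging all regions: only that combined region is present, so the union is just that shape — boundary = 15.66 mm; (rotated 30° about Z; rotation is an isometry so areas/perimeters/island counts are preserved). So its perimeter = 15.66 mm. Layer 37 (z = 9.25): the cylinder is absent (z outside [0, 7]); the r=2.5 cylinder at (5.5, 1.5) contributes a regular 24-gon of circumradius 2.5 (perimeter = 2·24·2.500·sin(180°/24) = 15.66 mm); the cube at (15.5, 11.5) (footprint 29×10) is included at this height (perimeter 78.00 mm); Merging all regions: the 2 present regions are separate (no shared area or edge), so areas and boundary lengths simply add and each stays a separate island — boundary = 93.66 mm; the r=10.5 cylinder at (1.5, 15) gives a regular 24-gon of circumradius 10.5 (constant along its height) (perimeter = 2·24·10.500·sin(180°/24) = 65.79 mm); Combining (union): the 2 present regions are separate (no shared area or edge), so areas and boundary lengths simply add and each stays a separate island — boundary = 159.45 mm; (whole slice rotated 30° about Z — lengths, areas and connectivity unchanged). So its perimeter = 159.45 mm. Layer 37 is larger (159.45 vs 15.66 mm).

layer 37 (z = 9.25 mm)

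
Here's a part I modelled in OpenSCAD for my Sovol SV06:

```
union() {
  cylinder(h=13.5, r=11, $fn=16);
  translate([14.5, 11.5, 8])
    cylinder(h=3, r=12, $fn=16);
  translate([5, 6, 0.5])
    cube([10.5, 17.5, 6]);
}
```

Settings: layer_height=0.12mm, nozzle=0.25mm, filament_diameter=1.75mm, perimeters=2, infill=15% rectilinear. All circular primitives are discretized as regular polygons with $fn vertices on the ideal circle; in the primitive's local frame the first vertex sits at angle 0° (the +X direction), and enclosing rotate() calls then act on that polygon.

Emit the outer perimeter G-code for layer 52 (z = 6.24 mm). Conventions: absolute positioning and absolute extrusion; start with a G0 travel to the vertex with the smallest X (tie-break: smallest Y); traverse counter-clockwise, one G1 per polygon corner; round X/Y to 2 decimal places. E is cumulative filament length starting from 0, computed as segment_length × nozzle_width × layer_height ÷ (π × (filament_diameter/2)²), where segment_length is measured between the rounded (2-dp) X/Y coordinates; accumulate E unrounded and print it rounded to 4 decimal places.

At z = 6.24 mm: the cylinder: section is a regular 16-gon, circumradius r=11; the cylinder at (14.5, 11.5) is absent (z outside [8, 11]); the 10.5×17.5 cube at (5, 6) contributes its full rectangle; Merging all regions: the regions partially overlap (shared area 8.58 mm²), so overlapping operands fuse into one piece — 1 connected region. The outline is a single polygon with 20 vertices. Extrusion per mm of travel: 0.25 × 0.12 / (π × 0.875²) = 0.012473. Accumulating E over each segment gives final E = 1.3918.

G0 X-11.00 Y0.00 Z6.24
G1 X-10.16 Y-4.21 E0.0535
G1 X-7.78 Y-7.78 E0.1071
G1 X-4.21 Y-10.16 E0.1606
G1 X0.00 Y-11.00 E0.2141
G1 X4.21 Y-10.16 E0.2677
G1 X7.78 Y-7.78 E0.3212
G1 X10.16 Y-4.21 E0.3747
G1 X11.00 Y0.00 E0.4282
G1 X10.16 Y4.21 E0.4818
G1 X8.97 Y6.00 E0.5086
G1 X15.50 Y6.00 E0.5900
G1 X15.50 Y23.50 E0.8083
G1 X5.00 Y23.50 E0.9393
G1 X5.00 Y9.63 E1.1123
G1 X4.21 Y10.16 E1.1241
G1 X0.00 Y11.00 E1.1777
G1 X-4.21 Y10.16 E1.2312
G1 X-7.78 Y7.78 E1.2847
G1 X-10.16 Y4.21 E1.3382
G1 X-11.00 Y0.00 E1.3918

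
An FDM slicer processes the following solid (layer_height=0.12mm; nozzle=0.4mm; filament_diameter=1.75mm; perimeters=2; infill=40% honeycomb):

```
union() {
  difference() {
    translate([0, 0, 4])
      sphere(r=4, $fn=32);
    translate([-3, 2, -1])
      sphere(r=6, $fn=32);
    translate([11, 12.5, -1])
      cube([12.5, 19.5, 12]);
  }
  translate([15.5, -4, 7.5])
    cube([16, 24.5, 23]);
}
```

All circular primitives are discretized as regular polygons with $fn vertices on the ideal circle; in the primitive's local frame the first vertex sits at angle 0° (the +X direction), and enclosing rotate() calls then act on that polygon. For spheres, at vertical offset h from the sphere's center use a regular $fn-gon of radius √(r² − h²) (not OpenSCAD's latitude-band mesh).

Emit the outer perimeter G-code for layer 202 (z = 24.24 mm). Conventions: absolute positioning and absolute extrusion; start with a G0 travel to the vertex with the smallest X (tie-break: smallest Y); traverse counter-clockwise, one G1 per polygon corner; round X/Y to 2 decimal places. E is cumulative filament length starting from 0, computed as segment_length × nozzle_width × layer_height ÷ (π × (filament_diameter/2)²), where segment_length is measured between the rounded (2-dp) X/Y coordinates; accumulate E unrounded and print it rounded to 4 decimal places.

At z = 24.24 mm: the sphere is absent (|z−center|=20.240 > r=4); the sphere at (-3, 2) is not intersected at this z (|z−center|=25.240 > r=6); the cube at (11, 12.5) is not intersected at this z (z outside [-1, 11]); Subtracting the remaining from the first: the first operand is absent here, so nothing remains; the cube at (15.5, -4) (footprint 16×24.5) is included at this height; Merging all regions: only the 16×24.5 cube at (15.5, -4) is present, so the union is just that shape — 1 connected region. The outline is a single polygon with 4 vertices. Extrusion per mm of travel: 0.4 × 0.12 / (π × 0.875²) = 0.019956. Accumulating E over each segment gives final E = 1.6164.

G0 X15.50 Y-4.00 Z24.24
G1 X31.50 Y-4.00 E0.3193
G1 X31.50 Y20.50 E0.8082
G1 X15.50 Y20.50 E1.1275
G1 X15.50 Y-4.00 E1.6164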